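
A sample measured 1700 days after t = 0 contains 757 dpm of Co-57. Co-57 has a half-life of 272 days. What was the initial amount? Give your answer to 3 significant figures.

57600 dpm

Number of half-lives elapsed: n = 1700/272 ≈ 6.25.
A₀ = A × 2^n = 757 × 2^6.25 = 757 × 76.109 ≈ 57615 dpm.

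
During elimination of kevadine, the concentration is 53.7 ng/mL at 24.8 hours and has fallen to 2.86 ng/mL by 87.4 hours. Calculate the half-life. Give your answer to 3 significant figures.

14.8 hours

Over Δt = 87.4 − 24.8 = 62.6 hours, the level fell by a factor of 53.7/2.86 ≈ 18.776.
n = log₂(18.776) ≈ 4.2308 half-lives, so t½ = 62.6/4.2308 ≈ 14.796 hours.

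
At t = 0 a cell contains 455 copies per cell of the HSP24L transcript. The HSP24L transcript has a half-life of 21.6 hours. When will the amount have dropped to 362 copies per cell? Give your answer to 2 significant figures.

Fraction remaining = 362/455 ≈ 0.7956.
n = log₂(455/362) = ln(1.2569)/ln 2 ≈ 0.32988 half-lives.
t = n × t½ = 0.32988 × 21.6 ≈ 7.1253 hours.

7.1 hours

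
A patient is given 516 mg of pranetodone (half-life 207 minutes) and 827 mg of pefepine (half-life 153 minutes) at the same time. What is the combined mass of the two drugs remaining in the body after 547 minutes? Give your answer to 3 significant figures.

152 mg

pranetodone: 516 × (1/2)^(547/207) = 516 × (1/2)^2.6425 ≈ 82.637 mg.
pefepine: 827 × (1/2)^(547/153) = 827 × (1/2)^3.5752 ≈ 69.386 mg.
Total = 82.637 + 69.386 ≈ 152.02 mg.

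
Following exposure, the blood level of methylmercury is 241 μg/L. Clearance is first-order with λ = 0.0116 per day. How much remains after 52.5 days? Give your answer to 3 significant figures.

t½ = ln 2 / λ = 0.69315 / 0.0116 ≈ 59.754 days.
Number of half-lives: n = 52.5/59.754 ≈ 0.8786.
Remaining = 241 × (1/2)^0.8786 = 241 × 0.54389 ≈ 131.08 μg/L.

131 μg/L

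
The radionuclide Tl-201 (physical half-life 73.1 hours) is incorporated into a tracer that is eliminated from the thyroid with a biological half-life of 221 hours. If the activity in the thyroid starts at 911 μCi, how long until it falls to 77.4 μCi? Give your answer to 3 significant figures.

1/t_eff = 1/t_phys + 1/t_biol = 1/73.1 + 1/221 = 0.018205 per hour.
t_eff = 73.1 × 221 / (73.1 + 221) ≈ 54.931 hours.
n = log₂(911/77.4) ≈ 3.557; t = 3.557 × 54.931 ≈ 195.39 hours.

195 hours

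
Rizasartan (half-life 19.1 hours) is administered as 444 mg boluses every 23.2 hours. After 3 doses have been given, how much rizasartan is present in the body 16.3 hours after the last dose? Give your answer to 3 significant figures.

The 3 doses were given 62.7, 39.5, 16.3 hours ago.
Total = 444·(1/2)^(62.7/19.1) + 444·(1/2)^(39.5/19.1) + 444·(1/2)^(16.3/19.1)
      = 45.623 + 105.88 + 245.74 ≈ 397.25 mg.

397 mg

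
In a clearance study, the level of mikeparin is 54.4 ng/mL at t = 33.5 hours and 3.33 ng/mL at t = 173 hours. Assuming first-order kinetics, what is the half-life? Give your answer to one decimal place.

34.6 hours

Over Δt = 173 − 33.5 = 139.5 hours, the level fell by a factor of 54.4/3.33 ≈ 16.336.
n = log₂(16.336) ≈ 4.03 half-lives, so t½ = 139.5/4.03 ≈ 34.615 hours.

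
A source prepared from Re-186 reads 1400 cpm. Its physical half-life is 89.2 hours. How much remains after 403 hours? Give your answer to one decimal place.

61.1 cpm

Number of half-lives: n = 403/89.2 ≈ 4.5179.
Remaining = 1400 × (1/2)^4.5179 = 1400 × 0.043648 ≈ 61.107 cpm.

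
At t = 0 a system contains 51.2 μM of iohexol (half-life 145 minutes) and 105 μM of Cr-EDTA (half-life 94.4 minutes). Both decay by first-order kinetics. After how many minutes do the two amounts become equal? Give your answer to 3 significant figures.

Set 51.2·(1/2)^(t/145) = 105·(1/2)^(t/94.4).
Taking log₂: log₂(51.2/105) = t·(1/145 − 1/94.4).
log₂(0.48762) = -1.0362; 1/145 − 1/94.4 = -0.0036967.
t = -1.0362 / -0.0036967 ≈ 280.3 minutes.

280 minutes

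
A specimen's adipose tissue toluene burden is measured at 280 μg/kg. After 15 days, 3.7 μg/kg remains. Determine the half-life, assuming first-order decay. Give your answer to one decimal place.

A/A₀ = 3.7/280 ≈ 0.013214.
n = log₂(75.676) ≈ 6.2418 half-lives elapsed in 15 days.
t½ = 15/6.2418 ≈ 2.4032 days.

2.4 days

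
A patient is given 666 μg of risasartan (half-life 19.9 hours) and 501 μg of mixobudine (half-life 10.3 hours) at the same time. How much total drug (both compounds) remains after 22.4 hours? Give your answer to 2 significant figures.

risasartan: 666 × (1/2)^(22.4/19.9) = 666 × (1/2)^1.1256 ≈ 305.23 μg.
mixobudine: 501 × (1/2)^(22.4/10.3) = 501 × (1/2)^2.1748 ≈ 110.96 μg.
Total = 305.23 + 110.96 ≈ 416.19 μg.

420 μg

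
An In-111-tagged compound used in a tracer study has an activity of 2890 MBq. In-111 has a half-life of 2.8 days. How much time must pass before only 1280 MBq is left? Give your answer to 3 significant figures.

3.29 days

Fraction remaining = 1280/2890 ≈ 0.44291.
n = log₂(2890/1280) = ln(2.2578)/ln 2 ≈ 1.1749 half-lives.
t = n × t½ = 1.1749 × 2.8 ≈ 3.2898 days.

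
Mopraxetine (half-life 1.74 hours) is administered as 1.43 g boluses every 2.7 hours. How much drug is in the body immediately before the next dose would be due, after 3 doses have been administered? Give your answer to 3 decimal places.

The 3 doses were given 8.1, 5.4, 2.7 hours ago.
Total = 1.43·(1/2)^(8.1/1.74) + 1.43·(1/2)^(5.4/1.74) + 1.43·(1/2)^(2.7/1.74)
      = 0.056753 + 0.16638 + 0.48778 ≈ 0.71091 g.

0.711 g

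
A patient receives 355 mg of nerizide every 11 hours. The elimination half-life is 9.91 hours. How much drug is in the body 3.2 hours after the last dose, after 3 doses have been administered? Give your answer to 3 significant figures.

The 3 doses were given 25.2, 14.2, 3.2 hours ago.
Total = 355·(1/2)^(25.2/9.91) + 355·(1/2)^(14.2/9.91) + 355·(1/2)^(3.2/9.91)
      = 60.918 + 131.49 + 283.81 ≈ 476.21 mg.

476 mg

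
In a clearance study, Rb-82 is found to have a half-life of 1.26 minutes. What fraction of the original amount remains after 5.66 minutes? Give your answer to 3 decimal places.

n = 5.66/1.26 ≈ 4.4921 half-lives.
Fraction remaining = (1/2)^4.4921 ≈ 0.044438.

0.044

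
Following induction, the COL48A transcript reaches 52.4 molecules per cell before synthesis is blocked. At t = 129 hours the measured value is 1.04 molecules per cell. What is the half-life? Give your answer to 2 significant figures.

23 hours

A/A₀ = 1.04/52.4 ≈ 0.019847.
n = log₂(50.385) ≈ 5.6549 half-lives elapsed in 129 hours.
t½ = 129/5.6549 ≈ 22.812 hours.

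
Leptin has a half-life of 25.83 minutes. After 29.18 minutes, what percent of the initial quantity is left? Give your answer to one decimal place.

n = 29.18/25.83 ≈ 1.1297 half-lives.
Fraction remaining = (1/2)^1.1297 ≈ 0.45701, i.e. 45.701%.

45.7%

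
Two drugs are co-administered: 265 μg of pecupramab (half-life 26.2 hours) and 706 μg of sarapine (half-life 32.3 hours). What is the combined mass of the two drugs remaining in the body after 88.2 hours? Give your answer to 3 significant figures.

pecupramab: 265 × (1/2)^(88.2/26.2) = 265 × (1/2)^3.3664 ≈ 25.695 μg.
sarapine: 706 × (1/2)^(88.2/32.3) = 706 × (1/2)^2.7307 ≈ 106.36 μg.
Total = 25.695 + 106.36 ≈ 132.06 μg.

132 μg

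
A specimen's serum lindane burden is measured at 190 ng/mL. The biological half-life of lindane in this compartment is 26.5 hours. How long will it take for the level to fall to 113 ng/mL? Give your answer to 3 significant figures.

19.9 hours

Fraction remaining = 113/190 ≈ 0.59474.
n = log₂(190/113) = ln(1.6814)/ln 2 ≈ 0.74968 half-lives.
t = n × t½ = 0.74968 × 26.5 ≈ 19.866 hours.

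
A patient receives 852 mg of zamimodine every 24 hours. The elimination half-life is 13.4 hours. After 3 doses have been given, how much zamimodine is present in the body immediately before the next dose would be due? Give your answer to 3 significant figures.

The 3 doses were given 72, 48, 24 hours ago.
Total = 852·(1/2)^(72/13.4) + 852·(1/2)^(48/13.4) + 852·(1/2)^(24/13.4)
      = 20.557 + 71.142 + 246.2 ≈ 337.9 mg.

338 mg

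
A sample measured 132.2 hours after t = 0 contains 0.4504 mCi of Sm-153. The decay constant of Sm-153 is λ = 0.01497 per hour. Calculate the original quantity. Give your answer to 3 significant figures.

t½ = ln 2 / λ = 0.69315 / 0.01497 ≈ 46.302 hours.
Number of half-lives elapsed: n = 132.2/46.302 ≈ 2.8551.
A₀ = A × 2^n = 0.4504 × 2^2.8551 = 0.4504 × 7.2357 ≈ 3.259 mCi.

3.26 mCi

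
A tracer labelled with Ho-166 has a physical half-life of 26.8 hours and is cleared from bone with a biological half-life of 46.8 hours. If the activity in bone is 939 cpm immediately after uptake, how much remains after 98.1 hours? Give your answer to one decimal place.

1/t_eff = 1/t_phys + 1/t_biol = 1/26.8 + 1/46.8 = 0.058681 per hour.
t_eff = 26.8 × 46.8 / (26.8 + 46.8) ≈ 17.041 hours.
Remaining = 939 × (1/2)^(98.1/17.041) = 939 × (1/2)^5.7566 ≈ 17.368 cpm.

17.4 cpm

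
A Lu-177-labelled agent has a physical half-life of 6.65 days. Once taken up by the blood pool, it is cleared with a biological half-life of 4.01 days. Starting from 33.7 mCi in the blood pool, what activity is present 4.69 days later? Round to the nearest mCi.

9 mCi

1/t_eff = 1/t_phys + 1/t_biol = 1/6.65 + 1/4.01 = 0.39975 per day.
t_eff = 6.65 × 4.01 / (6.65 + 4.01) ≈ 2.5015 days.
Remaining = 33.7 × (1/2)^(4.69/2.5015) = 33.7 × (1/2)^1.8748 ≈ 9.1886 mCi.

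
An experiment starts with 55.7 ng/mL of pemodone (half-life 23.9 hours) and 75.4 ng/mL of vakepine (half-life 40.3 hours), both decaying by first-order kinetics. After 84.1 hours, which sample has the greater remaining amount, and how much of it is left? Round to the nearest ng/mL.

vakepine, 18 ng/mL

pemodone: 55.7 × (1/2)^3.5188 ≈ 4.8594 ng/mL.
vakepine: 75.4 × (1/2)^2.0868 ≈ 17.749 ng/mL.
Vakepine has more remaining, at ≈ 17.749 ng/mL.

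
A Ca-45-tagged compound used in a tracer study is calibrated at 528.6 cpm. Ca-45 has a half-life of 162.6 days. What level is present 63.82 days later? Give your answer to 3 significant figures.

Number of half-lives: n = 63.82/162.6 ≈ 0.3925.
Remaining = 528.6 × (1/2)^0.3925 = 528.6 × 0.76181 ≈ 402.69 cpm.

403 cpm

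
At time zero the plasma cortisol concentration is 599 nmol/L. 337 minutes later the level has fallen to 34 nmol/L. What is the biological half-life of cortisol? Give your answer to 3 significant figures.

81.4 minutes

A/A₀ = 34/599 ≈ 0.056761.
n = log₂(17.618) ≈ 4.1389 half-lives elapsed in 337 minutes.
t½ = 337/4.1389 ≈ 81.422 minutes.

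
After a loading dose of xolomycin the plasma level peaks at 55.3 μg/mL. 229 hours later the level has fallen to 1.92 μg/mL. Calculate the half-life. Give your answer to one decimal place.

A/A₀ = 1.92/55.3 ≈ 0.03472.
n = log₂(28.802) ≈ 4.8481 half-lives elapsed in 229 hours.
t½ = 229/4.8481 ≈ 47.235 hours.

47.2 hours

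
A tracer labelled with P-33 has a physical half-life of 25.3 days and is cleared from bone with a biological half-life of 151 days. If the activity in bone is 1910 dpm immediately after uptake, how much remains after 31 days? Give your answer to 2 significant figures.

710 dpm

1/t_eff = 1/t_phys + 1/t_biol = 1/25.3 + 1/151 = 0.046148 per day.
t_eff = 25.3 × 151 / (25.3 + 151) ≈ 21.669 days.
Remaining = 1910 × (1/2)^(31/21.669) = 1910 × (1/2)^1.4306 ≈ 708.57 dpm.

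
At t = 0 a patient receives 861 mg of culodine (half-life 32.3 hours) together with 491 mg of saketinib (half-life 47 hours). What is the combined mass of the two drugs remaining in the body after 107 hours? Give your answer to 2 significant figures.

culodine: 861 × (1/2)^(107/32.3) = 861 × (1/2)^3.3127 ≈ 86.653 mg.
saketinib: 491 × (1/2)^(107/47) = 491 × (1/2)^2.2766 ≈ 101.33 mg.
Total = 86.653 + 101.33 ≈ 187.99 mg.

190 mg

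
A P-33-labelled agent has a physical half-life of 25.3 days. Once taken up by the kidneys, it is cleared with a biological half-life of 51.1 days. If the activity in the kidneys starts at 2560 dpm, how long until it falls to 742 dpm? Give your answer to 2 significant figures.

1/t_eff = 1/t_phys + 1/t_biol = 1/25.3 + 1/51.1 = 0.059095 per day.
t_eff = 25.3 × 51.1 / (25.3 + 51.1) ≈ 16.922 days.
n = log₂(2560/742) ≈ 1.7867; t = 1.7867 × 16.922 ≈ 30.233 days.

30 days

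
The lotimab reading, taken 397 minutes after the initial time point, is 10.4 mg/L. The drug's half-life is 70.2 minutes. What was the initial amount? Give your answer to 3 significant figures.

524 mg/L

Number of half-lives elapsed: n = 397/70.2 ≈ 5.6553.
A₀ = A × 2^n = 10.4 × 2^5.6553 = 10.4 × 50.397 ≈ 524.13 mg/L.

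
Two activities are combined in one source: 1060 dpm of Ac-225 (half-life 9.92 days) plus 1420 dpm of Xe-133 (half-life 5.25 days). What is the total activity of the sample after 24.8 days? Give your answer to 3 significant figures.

241 dpm

Ac-225: 1060 × (1/2)^(24.8/9.92) = 1060 × (1/2)^2.5 ≈ 187.38 dpm.
Xe-133: 1420 × (1/2)^(24.8/5.25) = 1420 × (1/2)^4.7238 ≈ 53.738 dpm.
Total = 187.38 + 53.738 ≈ 241.12 dpm.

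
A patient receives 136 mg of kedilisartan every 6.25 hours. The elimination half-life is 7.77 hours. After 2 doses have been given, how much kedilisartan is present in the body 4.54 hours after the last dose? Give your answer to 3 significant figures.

The 2 doses were given 10.79, 4.54 hours ago.
Total = 136·(1/2)^(10.79/7.77) + 136·(1/2)^(4.54/7.77)
      = 51.941 + 90.708 ≈ 142.65 mg.

143 mg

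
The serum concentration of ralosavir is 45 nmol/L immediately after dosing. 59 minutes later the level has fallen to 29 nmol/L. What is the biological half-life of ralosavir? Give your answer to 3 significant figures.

A/A₀ = 29/45 ≈ 0.64444.
n = log₂(1.5517) ≈ 0.63387 half-lives elapsed in 59 minutes.
t½ = 59/0.63387 ≈ 93.079 minutes.

93.1 minutes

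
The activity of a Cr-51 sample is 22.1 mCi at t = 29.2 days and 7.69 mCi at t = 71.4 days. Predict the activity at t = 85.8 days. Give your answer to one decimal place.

Over Δt = 71.4 − 29.2 = 42.2 days, the level fell by a factor of 22.1/7.69 ≈ 2.8739.
n = log₂(2.8739) ≈ 1.523 half-lives, so t½ = 42.2/1.523 ≈ 27.709 days.
From t = 71.4 to t = 85.8: 7.69 × (1/2)^((85.8−71.4)/27.709) ≈ 5.3639 mCi.

5.4 mCi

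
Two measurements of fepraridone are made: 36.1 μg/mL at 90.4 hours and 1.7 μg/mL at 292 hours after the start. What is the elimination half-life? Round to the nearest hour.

46 hours

Over Δt = 292 − 90.4 = 201.6 hours, the level fell by a factor of 36.1/1.7 ≈ 21.235.
n = log₂(21.235) ≈ 4.4084 half-lives, so t½ = 201.6/4.4084 ≈ 45.731 hours.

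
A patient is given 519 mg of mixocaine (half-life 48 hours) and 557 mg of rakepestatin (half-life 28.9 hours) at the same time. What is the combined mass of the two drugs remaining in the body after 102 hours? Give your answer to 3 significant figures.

mixocaine: 519 × (1/2)^(102/48) = 519 × (1/2)^2.125 ≈ 118.98 mg.
rakepestatin: 557 × (1/2)^(102/28.9) = 557 × (1/2)^3.5294 ≈ 48.239 mg.
Total = 118.98 + 48.239 ≈ 167.22 mg.

167 mg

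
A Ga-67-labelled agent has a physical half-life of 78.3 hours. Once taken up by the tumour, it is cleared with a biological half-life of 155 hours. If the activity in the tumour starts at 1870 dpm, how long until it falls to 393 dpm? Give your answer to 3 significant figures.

1/t_eff = 1/t_phys + 1/t_biol = 1/78.3 + 1/155 = 0.019223 per hour.
t_eff = 78.3 × 155 / (78.3 + 155) ≈ 52.021 hours.
n = log₂(1870/393) ≈ 2.2504; t = 2.2504 × 52.021 ≈ 117.07 hours.

117 hours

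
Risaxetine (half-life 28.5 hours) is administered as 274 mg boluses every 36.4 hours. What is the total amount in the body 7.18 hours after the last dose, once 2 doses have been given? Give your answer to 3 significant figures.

325 mg

The 2 doses were given 43.58, 7.18 hours ago.
Total = 274·(1/2)^(43.58/28.5) + 274·(1/2)^(7.18/28.5)
      = 94.938 + 230.1 ≈ 325.04 mg.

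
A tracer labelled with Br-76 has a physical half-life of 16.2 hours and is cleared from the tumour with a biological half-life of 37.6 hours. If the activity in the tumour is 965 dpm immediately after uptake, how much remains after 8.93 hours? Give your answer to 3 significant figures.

559 dpm

1/t_eff = 1/t_phys + 1/t_biol = 1/16.2 + 1/37.6 = 0.088324 per hour.
t_eff = 16.2 × 37.6 / (16.2 + 37.6) ≈ 11.322 hours.
Remaining = 965 × (1/2)^(8.93/11.322) = 965 × (1/2)^0.78873 ≈ 558.59 dpm.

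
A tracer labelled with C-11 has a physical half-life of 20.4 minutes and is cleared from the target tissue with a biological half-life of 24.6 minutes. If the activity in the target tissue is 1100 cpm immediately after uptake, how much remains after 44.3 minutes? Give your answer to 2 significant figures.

1/t_eff = 1/t_phys + 1/t_biol = 1/20.4 + 1/24.6 = 0.08967 per minute.
t_eff = 20.4 × 24.6 / (20.4 + 24.6) ≈ 11.152 minutes.
Remaining = 1100 × (1/2)^(44.3/11.152) = 1100 × (1/2)^3.9724 ≈ 70.079 cpm.

70 cpm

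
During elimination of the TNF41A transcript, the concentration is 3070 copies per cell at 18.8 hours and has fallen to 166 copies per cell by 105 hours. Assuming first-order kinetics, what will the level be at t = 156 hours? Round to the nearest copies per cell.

Over Δt = 105 − 18.8 = 86.2 hours, the level fell by a factor of 3070/166 ≈ 18.494.
n = log₂(18.494) ≈ 4.209 half-lives, so t½ = 86.2/4.209 ≈ 20.48 hours.
From t = 105 to t = 156: 166 × (1/2)^((156−105)/20.48) ≈ 29.544 copies per cell.

30 copies per cell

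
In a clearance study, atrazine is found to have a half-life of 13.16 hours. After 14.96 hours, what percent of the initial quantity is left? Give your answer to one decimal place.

n = 14.96/13.16 ≈ 1.1368 half-lives.
Fraction remaining = (1/2)^1.1368 ≈ 0.45477, i.e. 45.477%.

45.5%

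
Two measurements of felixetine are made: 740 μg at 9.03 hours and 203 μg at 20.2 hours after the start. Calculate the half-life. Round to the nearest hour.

6 hours

Over Δt = 20.2 − 9.03 = 11.17 hours, the level fell by a factor of 740/203 ≈ 3.6453.
n = log₂(3.6453) ≈ 1.866 half-lives, so t½ = 11.17/1.866 ≈ 5.9859 hours.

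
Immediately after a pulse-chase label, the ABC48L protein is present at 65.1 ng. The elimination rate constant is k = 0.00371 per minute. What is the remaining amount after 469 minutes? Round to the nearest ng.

11 ng

t½ = ln 2 / k = 0.69315 / 0.00371 ≈ 186.83 minutes.
Number of half-lives: n = 469/186.83 ≈ 2.5103.
Remaining = 65.1 × (1/2)^2.5103 = 65.1 × 0.17552 ≈ 11.426 ng.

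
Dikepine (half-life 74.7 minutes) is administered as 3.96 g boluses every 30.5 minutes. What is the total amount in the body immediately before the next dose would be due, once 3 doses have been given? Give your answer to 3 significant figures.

The 3 doses were given 91.5, 61, 30.5 minutes ago.
Total = 3.96·(1/2)^(91.5/74.7) + 3.96·(1/2)^(61/74.7) + 3.96·(1/2)^(30.5/74.7)
      = 1.6942 + 2.2484 + 2.9839 ≈ 6.9265 g.

6.93 g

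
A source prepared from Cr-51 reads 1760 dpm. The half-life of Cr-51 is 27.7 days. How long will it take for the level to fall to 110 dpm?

110.8 days

110/1760 = 1/16, so 4 half-lives have elapsed.
t = 4 × 27.7 = 110.8 days.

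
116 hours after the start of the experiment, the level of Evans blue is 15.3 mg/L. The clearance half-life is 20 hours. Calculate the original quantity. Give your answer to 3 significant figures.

Number of half-lives elapsed: n = 116/20 ≈ 5.8.
A₀ = A × 2^n = 15.3 × 2^5.8 = 15.3 × 55.715 ≈ 852.44 mg/L.

852 mg/L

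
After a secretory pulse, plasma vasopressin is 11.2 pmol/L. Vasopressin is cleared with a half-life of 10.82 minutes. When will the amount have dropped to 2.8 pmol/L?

2.8/11.2 = 1/4, so 2 half-lives have elapsed.
t = 2 × 10.82 = 21.64 minutes.

21.64 minutes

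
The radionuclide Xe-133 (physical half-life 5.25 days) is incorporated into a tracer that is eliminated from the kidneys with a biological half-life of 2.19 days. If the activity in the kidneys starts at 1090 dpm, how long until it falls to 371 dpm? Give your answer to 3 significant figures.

2.40 days

1/t_eff = 1/t_phys + 1/t_biol = 1/5.25 + 1/2.19 = 0.6471 per day.
t_eff = 5.25 × 2.19 / (5.25 + 2.19) ≈ 1.5454 days.
n = log₂(1090/371) ≈ 1.5548; t = 1.5548 × 1.5454 ≈ 2.4028 days.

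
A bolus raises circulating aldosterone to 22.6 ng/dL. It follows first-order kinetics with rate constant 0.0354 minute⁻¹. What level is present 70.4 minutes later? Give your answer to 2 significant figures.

1.9 ng/dL

t½ = ln 2 / λ = 0.69315 / 0.0354 ≈ 19.58 minutes.
Number of half-lives: n = 70.4/19.58 ≈ 3.5954.
Remaining = 22.6 × (1/2)^3.5954 = 22.6 × 0.082731 ≈ 1.8697 ng/dL.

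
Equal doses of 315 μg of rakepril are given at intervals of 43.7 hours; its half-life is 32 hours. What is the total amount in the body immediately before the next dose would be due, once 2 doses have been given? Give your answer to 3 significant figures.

170 μg

The 2 doses were given 87.4, 43.7 hours ago.
Total = 315·(1/2)^(87.4/32) + 315·(1/2)^(43.7/32)
      = 47.438 + 122.24 ≈ 169.68 μg.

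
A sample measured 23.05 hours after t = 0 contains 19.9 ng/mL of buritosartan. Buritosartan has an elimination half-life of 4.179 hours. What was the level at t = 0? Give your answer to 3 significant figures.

910 ng/mL

Number of half-lives elapsed: n = 23.05/4.179 ≈ 5.5157.
A₀ = A × 2^n = 19.9 × 2^5.5157 = 19.9 × 45.749 ≈ 910.41 ng/mL.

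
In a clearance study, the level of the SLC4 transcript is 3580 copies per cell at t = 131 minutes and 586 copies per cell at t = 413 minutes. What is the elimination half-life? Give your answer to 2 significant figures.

Over Δt = 413 − 131 = 282 minutes, the level fell by a factor of 3580/586 ≈ 6.1092.
n = log₂(6.1092) ≈ 2.611 half-lives, so t½ = 282/2.611 ≈ 108.01 minutes.

110 minutes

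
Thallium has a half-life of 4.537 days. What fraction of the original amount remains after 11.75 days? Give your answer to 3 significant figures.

n = 11.75/4.537 ≈ 2.5898 half-lives.
Fraction remaining = (1/2)^2.5898 ≈ 0.16611.

0.166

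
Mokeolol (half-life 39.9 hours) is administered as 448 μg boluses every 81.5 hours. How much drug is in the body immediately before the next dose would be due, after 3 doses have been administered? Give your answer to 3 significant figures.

The 3 doses were given 244.5, 163, 81.5 hours ago.
Total = 448·(1/2)^(244.5/39.9) + 448·(1/2)^(163/39.9) + 448·(1/2)^(81.5/39.9)
      = 6.4065 + 26.394 + 108.74 ≈ 141.54 μg.

142 μg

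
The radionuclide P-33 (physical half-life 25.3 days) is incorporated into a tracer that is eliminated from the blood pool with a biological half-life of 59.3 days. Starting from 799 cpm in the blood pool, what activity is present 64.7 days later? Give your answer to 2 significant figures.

64 cpm

1/t_eff = 1/t_phys + 1/t_biol = 1/25.3 + 1/59.3 = 0.056389 per day.
t_eff = 25.3 × 59.3 / (25.3 + 59.3) ≈ 17.734 days.
Remaining = 799 × (1/2)^(64.7/17.734) = 799 × (1/2)^3.6484 ≈ 63.72 cpm.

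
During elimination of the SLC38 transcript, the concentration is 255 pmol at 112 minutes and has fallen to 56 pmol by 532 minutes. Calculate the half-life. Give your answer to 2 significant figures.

190 minutes

Over Δt = 532 − 112 = 420 minutes, the level fell by a factor of 255/56 ≈ 4.5536.
n = log₂(4.5536) ≈ 2.187 half-lives, so t½ = 420/2.187 ≈ 192.04 minutes.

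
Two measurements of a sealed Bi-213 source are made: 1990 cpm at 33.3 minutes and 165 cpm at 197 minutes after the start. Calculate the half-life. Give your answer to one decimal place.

45.6 minutes

Over Δt = 197 − 33.3 = 163.7 minutes, the level fell by a factor of 1990/165 ≈ 12.061.
n = log₂(12.061) ≈ 3.5922 half-lives, so t½ = 163.7/3.5922 ≈ 45.571 minutes.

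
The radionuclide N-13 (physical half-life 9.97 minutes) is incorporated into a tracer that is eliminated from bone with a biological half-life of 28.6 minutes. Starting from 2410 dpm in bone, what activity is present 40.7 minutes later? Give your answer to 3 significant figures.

1/t_eff = 1/t_phys + 1/t_biol = 1/9.97 + 1/28.6 = 0.13527 per minute.
t_eff = 9.97 × 28.6 / (9.97 + 28.6) ≈ 7.3928 minutes.
Remaining = 2410 × (1/2)^(40.7/7.3928) = 2410 × (1/2)^5.5053 ≈ 53.058 dpm.

53.1 dpm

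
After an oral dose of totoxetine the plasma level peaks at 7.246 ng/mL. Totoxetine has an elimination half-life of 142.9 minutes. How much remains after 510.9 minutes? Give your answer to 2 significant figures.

Number of half-lives: n = 510.9/142.9 ≈ 3.5752.
Remaining = 7.246 × (1/2)^3.5752 = 7.246 × 0.083898 ≈ 0.60792 ng/mL.

0.61 ng/mL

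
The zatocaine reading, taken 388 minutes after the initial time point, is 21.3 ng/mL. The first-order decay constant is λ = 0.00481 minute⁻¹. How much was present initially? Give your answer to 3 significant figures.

138 ng/mL

t½ = ln 2 / λ = 0.69315 / 0.00481 ≈ 144.11 minutes.
Number of half-lives elapsed: n = 388/144.11 ≈ 2.6925.
A₀ = A × 2^n = 21.3 × 2^2.6925 = 21.3 × 6.4642 ≈ 137.69 ng/mL.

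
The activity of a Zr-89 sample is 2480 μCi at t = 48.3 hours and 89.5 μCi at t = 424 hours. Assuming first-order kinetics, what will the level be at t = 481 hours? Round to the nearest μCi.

Over Δt = 424 − 48.3 = 375.7 hours, the level fell by a factor of 2480/89.5 ≈ 27.709.
n = log₂(27.709) ≈ 4.7923 half-lives, so t½ = 375.7/4.7923 ≈ 78.396 hours.
From t = 424 to t = 481: 89.5 × (1/2)^((481−424)/78.396) ≈ 54.069 μCi.

54 μCi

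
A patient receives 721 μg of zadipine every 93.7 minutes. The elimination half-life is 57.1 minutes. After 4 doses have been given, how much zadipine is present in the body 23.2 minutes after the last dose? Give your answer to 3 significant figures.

The 4 doses were given 304.3, 210.6, 116.9, 23.2 minutes ago.
Total = 721·(1/2)^(304.3/57.1) + 721·(1/2)^(210.6/57.1) + 721·(1/2)^(116.9/57.1) + 721·(1/2)^(23.2/57.1)
      = 17.934 + 55.932 + 174.44 + 544.03 ≈ 792.34 μg.

792 μg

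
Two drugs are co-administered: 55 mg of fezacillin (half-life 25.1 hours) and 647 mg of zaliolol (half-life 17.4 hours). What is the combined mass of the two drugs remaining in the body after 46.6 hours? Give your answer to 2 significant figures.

fezacillin: 55 × (1/2)^(46.6/25.1) = 55 × (1/2)^1.8566 ≈ 15.187 mg.
zaliolol: 647 × (1/2)^(46.6/17.4) = 647 × (1/2)^2.6782 ≈ 101.09 mg.
Total = 15.187 + 101.09 ≈ 116.27 mg.

120 mg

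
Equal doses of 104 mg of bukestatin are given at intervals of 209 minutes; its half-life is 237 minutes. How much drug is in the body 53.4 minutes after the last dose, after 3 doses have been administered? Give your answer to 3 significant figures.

The 3 doses were given 471.4, 262.4, 53.4 minutes ago.
Total = 104·(1/2)^(471.4/237) + 104·(1/2)^(262.4/237) + 104·(1/2)^(53.4/237)
      = 26.198 + 48.277 + 88.962 ≈ 163.44 mg.

163 mg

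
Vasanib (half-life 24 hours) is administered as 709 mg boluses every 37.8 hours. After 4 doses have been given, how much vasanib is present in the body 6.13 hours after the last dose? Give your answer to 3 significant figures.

The 4 doses were given 119.53, 81.73, 43.93, 6.13 hours ago.
Total = 709·(1/2)^(119.53/24) + 709·(1/2)^(81.73/24) + 709·(1/2)^(43.93/24) + 709·(1/2)^(6.13/24)
      = 22.459 + 66.913 + 199.36 + 593.96 ≈ 882.69 mg.

883 mg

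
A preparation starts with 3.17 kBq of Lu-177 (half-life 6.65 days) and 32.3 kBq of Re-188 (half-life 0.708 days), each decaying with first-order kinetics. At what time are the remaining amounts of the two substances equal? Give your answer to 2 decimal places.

2.65 days

Set 3.17·(1/2)^(t/6.65) = 32.3·(1/2)^(t/0.708).
Taking log₂: log₂(3.17/32.3) = t·(1/6.65 − 1/0.708).
log₂(0.098142) = -3.349; 1/6.65 − 1/0.708 = -1.2621.
t = -3.349 / -1.2621 ≈ 2.6536 days.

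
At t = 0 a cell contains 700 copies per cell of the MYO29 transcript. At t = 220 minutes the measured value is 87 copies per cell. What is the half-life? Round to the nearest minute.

A/A₀ = 87/700 ≈ 0.12429.
n = log₂(8.046) ≈ 3.0083 half-lives elapsed in 220 minutes.
t½ = 220/3.0083 ≈ 73.132 minutes.

73 minutes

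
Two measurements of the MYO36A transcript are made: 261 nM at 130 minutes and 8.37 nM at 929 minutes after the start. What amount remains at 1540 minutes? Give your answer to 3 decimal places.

Over Δt = 929 − 130 = 799 minutes, the level fell by a factor of 261/8.37 ≈ 31.183.
n = log₂(31.183) ≈ 4.9627 half-lives, so t½ = 799/4.9627 ≈ 161 minutes.
From t = 929 to t = 1540: 8.37 × (1/2)^((1540−929)/161) ≈ 0.603 nM.

0.603 nM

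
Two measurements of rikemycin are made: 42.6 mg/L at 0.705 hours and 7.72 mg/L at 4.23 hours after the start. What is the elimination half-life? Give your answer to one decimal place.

1.4 hours

Over Δt = 4.23 − 0.705 = 3.525 hours, the level fell by a factor of 42.6/7.72 ≈ 5.5181.
n = log₂(5.5181) ≈ 2.4642 half-lives, so t½ = 3.525/2.4642 ≈ 1.4305 hours.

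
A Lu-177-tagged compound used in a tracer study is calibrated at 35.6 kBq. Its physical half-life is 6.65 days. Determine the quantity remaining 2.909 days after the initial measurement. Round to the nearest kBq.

Number of half-lives: n = 2.909/6.65 ≈ 0.43744.
Remaining = 35.6 × (1/2)^0.43744 = 35.6 × 0.73844 ≈ 26.289 kBq.

26 kBq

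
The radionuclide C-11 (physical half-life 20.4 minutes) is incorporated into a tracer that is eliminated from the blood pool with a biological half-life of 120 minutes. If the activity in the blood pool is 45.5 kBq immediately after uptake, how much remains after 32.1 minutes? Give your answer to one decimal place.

12.7 kBq

1/t_eff = 1/t_phys + 1/t_biol = 1/20.4 + 1/120 = 0.057353 per minute.
t_eff = 20.4 × 120 / (20.4 + 120) ≈ 17.436 minutes.
Remaining = 45.5 × (1/2)^(32.1/17.436) = 45.5 × (1/2)^1.841 ≈ 12.7 kBq.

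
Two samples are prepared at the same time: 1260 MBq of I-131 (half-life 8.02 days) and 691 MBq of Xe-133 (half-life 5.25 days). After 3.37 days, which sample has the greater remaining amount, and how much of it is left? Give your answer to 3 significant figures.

I-131: 1260 × (1/2)^0.4202 ≈ 941.62 MBq.
Xe-133: 691 × (1/2)^0.6419 ≈ 442.84 MBq.
I-131 has more remaining, at ≈ 941.62 MBq.

I-131, 942 MBq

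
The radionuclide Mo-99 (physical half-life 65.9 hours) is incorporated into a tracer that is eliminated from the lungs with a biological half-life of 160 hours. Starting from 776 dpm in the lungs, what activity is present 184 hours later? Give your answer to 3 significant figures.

50.5 dpm

1/t_eff = 1/t_phys + 1/t_biol = 1/65.9 + 1/160 = 0.021425 per hour.
t_eff = 65.9 × 160 / (65.9 + 160) ≈ 46.676 hours.
Remaining = 776 × (1/2)^(184/46.676) = 776 × (1/2)^3.9421 ≈ 50.486 dpm.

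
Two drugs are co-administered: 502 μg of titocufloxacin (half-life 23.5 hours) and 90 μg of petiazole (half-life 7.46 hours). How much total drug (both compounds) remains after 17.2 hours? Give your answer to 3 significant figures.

titocufloxacin: 502 × (1/2)^(17.2/23.5) = 502 × (1/2)^0.73191 ≈ 302.26 μg.
petiazole: 90 × (1/2)^(17.2/7.46) = 90 × (1/2)^2.3056 ≈ 18.204 μg.
Total = 302.26 + 18.204 ≈ 320.46 μg.

320 μg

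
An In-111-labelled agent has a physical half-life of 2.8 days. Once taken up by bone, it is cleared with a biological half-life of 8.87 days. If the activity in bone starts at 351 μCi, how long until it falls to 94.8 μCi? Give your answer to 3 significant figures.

1/t_eff = 1/t_phys + 1/t_biol = 1/2.8 + 1/8.87 = 0.46988 per day.
t_eff = 2.8 × 8.87 / (2.8 + 8.87) ≈ 2.1282 days.
n = log₂(351/94.8) ≈ 1.8885; t = 1.8885 × 2.1282 ≈ 4.0191 days.

4.02 days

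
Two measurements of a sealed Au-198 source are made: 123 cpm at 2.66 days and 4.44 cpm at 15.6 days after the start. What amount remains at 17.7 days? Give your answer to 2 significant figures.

2.6 cpm

Over Δt = 15.6 − 2.66 = 12.94 days, the level fell by a factor of 123/4.44 ≈ 27.703.
n = log₂(27.703) ≈ 4.792 half-lives, so t½ = 12.94/4.792 ≈ 2.7004 days.
From t = 15.6 to t = 17.7: 4.44 × (1/2)^((17.7−15.6)/2.7004) ≈ 2.5899 cpm.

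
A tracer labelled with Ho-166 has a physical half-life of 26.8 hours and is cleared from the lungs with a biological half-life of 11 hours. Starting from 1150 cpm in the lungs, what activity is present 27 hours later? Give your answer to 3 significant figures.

104 cpm

1/t_eff = 1/t_phys + 1/t_biol = 1/26.8 + 1/11 = 0.12822 per hour.
t_eff = 26.8 × 11 / (26.8 + 11) ≈ 7.7989 hours.
Remaining = 1150 × (1/2)^(27/7.7989) = 1150 × (1/2)^3.462 ≈ 104.36 cpm.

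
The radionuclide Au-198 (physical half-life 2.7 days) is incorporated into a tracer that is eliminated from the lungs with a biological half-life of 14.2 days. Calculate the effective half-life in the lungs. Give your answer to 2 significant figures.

2.3 days

1/t_eff = 1/t_phys + 1/t_biol = 1/2.7 + 1/14.2 = 0.44079 per day.
t_eff = 2.7 × 14.2 / (2.7 + 14.2) ≈ 2.2686 days.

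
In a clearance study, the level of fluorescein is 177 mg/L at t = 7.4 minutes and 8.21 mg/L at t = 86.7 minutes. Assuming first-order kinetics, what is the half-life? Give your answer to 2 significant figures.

Over Δt = 86.7 − 7.4 = 79.3 minutes, the level fell by a factor of 177/8.21 ≈ 21.559.
n = log₂(21.559) ≈ 4.4302 half-lives, so t½ = 79.3/4.4302 ≈ 17.9 minutes.

18 minutes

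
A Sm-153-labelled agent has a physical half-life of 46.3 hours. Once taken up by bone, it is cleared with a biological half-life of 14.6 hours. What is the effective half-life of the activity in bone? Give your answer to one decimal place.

11.1 hours

1/t_eff = 1/t_phys + 1/t_biol = 1/46.3 + 1/14.6 = 0.090091 per hour.
t_eff = 46.3 × 14.6 / (46.3 + 14.6) ≈ 11.1 hours.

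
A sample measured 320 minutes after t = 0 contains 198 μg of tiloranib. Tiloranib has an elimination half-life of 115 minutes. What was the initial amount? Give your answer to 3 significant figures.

1360 μg

Number of half-lives elapsed: n = 320/115 ≈ 2.7826.
A₀ = A × 2^n = 198 × 2^2.7826 = 198 × 6.881 ≈ 1362.4 μg.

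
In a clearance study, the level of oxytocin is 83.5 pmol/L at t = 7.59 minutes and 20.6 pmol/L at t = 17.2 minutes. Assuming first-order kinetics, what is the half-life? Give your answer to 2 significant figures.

Over Δt = 17.2 − 7.59 = 9.61 minutes, the level fell by a factor of 83.5/20.6 ≈ 4.0534.
n = log₂(4.0534) ≈ 2.0191 half-lives, so t½ = 9.61/2.0191 ≈ 4.7595 minutes.

4.8 minutes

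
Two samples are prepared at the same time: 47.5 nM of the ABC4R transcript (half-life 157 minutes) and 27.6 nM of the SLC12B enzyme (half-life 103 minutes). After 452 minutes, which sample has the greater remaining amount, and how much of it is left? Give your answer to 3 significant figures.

ABC4R transcript: 47.5 × (1/2)^2.879 ≈ 6.457 nM.
SLC12B enzyme: 27.6 × (1/2)^4.3883 ≈ 1.3179 nM.
ABC4R transcript has more remaining, at ≈ 6.457 nM.

ABC4R transcript, 6.46 nM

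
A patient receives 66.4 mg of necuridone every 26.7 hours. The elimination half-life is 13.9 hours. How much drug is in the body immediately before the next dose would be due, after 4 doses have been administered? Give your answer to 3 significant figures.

The 4 doses were given 106.8, 80.1, 53.4, 26.7 hours ago.
Total = 66.4·(1/2)^(106.8/13.9) + 66.4·(1/2)^(80.1/13.9) + 66.4·(1/2)^(53.4/13.9) + 66.4·(1/2)^(26.7/13.9)
      = 0.32301 + 1.2231 + 4.6312 + 17.536 ≈ 23.713 mg.

23.7 mg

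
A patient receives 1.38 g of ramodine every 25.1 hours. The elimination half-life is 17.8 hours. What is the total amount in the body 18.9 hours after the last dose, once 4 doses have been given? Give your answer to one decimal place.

The 4 doses were given 94.2, 69.1, 44, 18.9 hours ago.
Total = 1.38·(1/2)^(94.2/17.8) + 1.38·(1/2)^(69.1/17.8) + 1.38·(1/2)^(44/17.8) + 1.38·(1/2)^(18.9/17.8)
      = 0.03522 + 0.0936 + 0.24875 + 0.66107 ≈ 1.0386 g.

1.0 g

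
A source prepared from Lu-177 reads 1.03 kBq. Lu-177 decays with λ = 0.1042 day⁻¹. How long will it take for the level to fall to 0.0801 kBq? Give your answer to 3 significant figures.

t½ = ln 2 / λ = 0.69315 / 0.1042 ≈ 6.6521 days.
Fraction remaining = 0.0801/1.03 ≈ 0.077767.
n = log₂(1.03/0.0801) = ln(12.859)/ln 2 ≈ 3.6847 half-lives.
t = n × t½ = 3.6847 × 6.6521 ≈ 24.511 days.

24.5 days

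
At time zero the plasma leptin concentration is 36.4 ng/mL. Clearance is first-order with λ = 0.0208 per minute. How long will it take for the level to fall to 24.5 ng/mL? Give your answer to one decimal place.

t½ = ln 2 / λ = 0.69315 / 0.0208 ≈ 33.324 minutes.
Fraction remaining = 24.5/36.4 ≈ 0.67308.
n = log₂(36.4/24.5) = ln(1.4857)/ln 2 ≈ 0.57116 half-lives.
t = n × t½ = 0.57116 × 33.324 ≈ 19.033 minutes.

19.0 minutes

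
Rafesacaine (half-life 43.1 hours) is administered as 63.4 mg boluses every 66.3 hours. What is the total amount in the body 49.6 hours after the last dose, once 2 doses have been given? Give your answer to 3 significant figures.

38.4 mg

The 2 doses were given 115.9, 49.6 hours ago.
Total = 63.4·(1/2)^(115.9/43.1) + 63.4·(1/2)^(49.6/43.1)
      = 9.8308 + 28.554 ≈ 38.384 mg.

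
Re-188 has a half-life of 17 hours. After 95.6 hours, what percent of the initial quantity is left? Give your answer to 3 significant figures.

2.03%

n = 95.6/17 ≈ 5.6235 half-lives.
Fraction remaining = (1/2)^5.6235 ≈ 0.020284, i.e. 2.0284%.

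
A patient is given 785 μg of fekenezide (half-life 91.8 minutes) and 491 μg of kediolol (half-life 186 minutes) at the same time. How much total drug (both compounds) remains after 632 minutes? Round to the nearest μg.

53 μg

fekenezide: 785 × (1/2)^(632/91.8) = 785 × (1/2)^6.8845 ≈ 6.6438 μg.
kediolol: 491 × (1/2)^(632/186) = 491 × (1/2)^3.3978 ≈ 46.583 μg.
Total = 6.6438 + 46.583 ≈ 53.227 μg.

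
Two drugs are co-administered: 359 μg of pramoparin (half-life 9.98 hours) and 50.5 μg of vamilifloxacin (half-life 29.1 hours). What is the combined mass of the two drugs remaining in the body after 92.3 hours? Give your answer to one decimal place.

6.2 μg

pramoparin: 359 × (1/2)^(92.3/9.98) = 359 × (1/2)^9.2485 ≈ 0.59023 μg.
vamilifloxacin: 50.5 × (1/2)^(92.3/29.1) = 50.5 × (1/2)^3.1718 ≈ 5.6037 μg.
Total = 0.59023 + 5.6037 ≈ 6.194 μg.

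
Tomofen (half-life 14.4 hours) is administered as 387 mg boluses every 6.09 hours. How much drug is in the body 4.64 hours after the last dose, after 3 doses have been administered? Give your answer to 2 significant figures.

710 mg

The 3 doses were given 16.82, 10.73, 4.64 hours ago.
Total = 387·(1/2)^(16.82/14.4) + 387·(1/2)^(10.73/14.4) + 387·(1/2)^(4.64/14.4)
      = 172.22 + 230.89 + 309.54 ≈ 712.65 mg.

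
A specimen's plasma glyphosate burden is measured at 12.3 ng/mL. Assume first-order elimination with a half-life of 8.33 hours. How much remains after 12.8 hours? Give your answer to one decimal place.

4.2 ng/mL

Number of half-lives: n = 12.8/8.33 ≈ 1.5366.
Remaining = 12.3 × (1/2)^1.5366 = 12.3 × 0.34469 ≈ 4.2397 ng/mL.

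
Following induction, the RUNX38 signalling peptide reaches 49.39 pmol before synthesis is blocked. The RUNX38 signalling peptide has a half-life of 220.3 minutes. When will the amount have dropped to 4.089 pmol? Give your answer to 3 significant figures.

Fraction remaining = 4.089/49.39 ≈ 0.08279.
n = log₂(49.39/4.089) = ln(12.079)/ln 2 ≈ 3.5944 half-lives.
t = n × t½ = 3.5944 × 220.3 ≈ 791.85 minutes.

792 minutes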